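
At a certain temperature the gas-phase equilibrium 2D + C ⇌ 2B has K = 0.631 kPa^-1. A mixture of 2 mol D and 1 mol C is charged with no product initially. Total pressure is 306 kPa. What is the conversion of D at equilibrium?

X = 0.805

Basis: 2 mol D initially; let X = conversion of D. Extent ξ = X.
Mole table: n_D = 2 − 2X; n_C = 1 − X; n_B = 2X.
n_T = Σnᵢ = 3 − X.
With p_i = (n_i/n_T)P, K = p_B^2 / (p_D^2 p_C).
Substituting and setting equal to 0.631 kPa^-1 gives a polynomial in X; the root in (0,1) is X = 0.805.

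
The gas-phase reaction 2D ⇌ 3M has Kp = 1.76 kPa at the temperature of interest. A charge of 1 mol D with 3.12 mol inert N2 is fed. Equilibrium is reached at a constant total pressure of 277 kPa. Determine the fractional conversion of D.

Let X = conversion of D (basis 1 mol D); extent of reaction ξ = 0.5X.
Species balance: n_D = 1 − X; n_M = 1.5X; n_I = 3.12 (inert).
Total moles n_T = 4.12 + 0.5X.
With p_i = (n_i/n_T)P, Kp = p_M^3 / (p_D^2).
This yields a degree-3 equation in X; solving on (0,1), X = 0.175.

X = 0.175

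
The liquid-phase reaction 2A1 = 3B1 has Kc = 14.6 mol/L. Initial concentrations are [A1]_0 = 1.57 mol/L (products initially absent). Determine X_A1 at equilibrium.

Let X = conversion of A1; extent ξ = 1.57X/2 mol/L.
Concentrations: [A1] = 1.57 − 1.57X; [B1] = 2.35X.
Kc = [B1]^3 / ([A1]^2).
Solving Kc = 14.6 for X ∈ (0,1): X = 0.670.

X = 0.670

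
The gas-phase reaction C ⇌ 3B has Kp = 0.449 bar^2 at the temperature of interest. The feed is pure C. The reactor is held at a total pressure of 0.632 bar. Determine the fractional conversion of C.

X = 0.435

Take 1 mol C as basis and let X be its fractional conversion, so ξ = X.
Species balance: n_C = 1 − X; n_B = 3X.
Summing: n_T = 1 + 2X.
Mole fractions y_i = n_i/n_T; Kp = p_B^3 / (p_C) with p_i = y_i·P.
Setting this equal to 0.449 bar^2 and taking the physical root (0 < X < 1) gives X = 0.435.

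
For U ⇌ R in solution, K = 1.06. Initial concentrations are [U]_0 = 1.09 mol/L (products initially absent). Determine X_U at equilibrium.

Let X = conversion of U; extent ξ = 1.09·X mol/L.
Concentrations: [U] = 1.09 − 1.09X; [R] = 1.09X.
K = [R] / ([U]).
Equating to 1.06: the physical root is X = 0.515.

X = 0.515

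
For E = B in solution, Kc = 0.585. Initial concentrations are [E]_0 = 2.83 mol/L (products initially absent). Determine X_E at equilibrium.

Let X = conversion of E; extent ξ = 2.83·X mol/L.
Concentrations: [E] = 2.83 − 2.83X; [B] = 2.83X.
Kc = [B] / ([E]).
Setting equal to 0.585 and solving for X on (0,1) gives X = 0.369.

X = 0.369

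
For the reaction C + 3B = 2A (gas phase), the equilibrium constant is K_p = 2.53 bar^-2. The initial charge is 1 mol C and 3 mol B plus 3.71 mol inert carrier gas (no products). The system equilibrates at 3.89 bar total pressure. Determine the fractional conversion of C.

X = 0.531

Let X = conversion of C (basis 1 mol C); extent of reaction ξ = X.
At extent ξ: n_C = 1 − X; n_B = 3 − 3X; n_A = 2X; n_I = 3.71 (inert).
Total moles n_T = 7.71 − 2X.
Mole fractions y_i = n_i/n_T; K_p = p_A^2 / (p_C p_B^3) with p_i = y_i·P.
This yields a degree-4 equation in X; solving on (0,1), X = 0.531.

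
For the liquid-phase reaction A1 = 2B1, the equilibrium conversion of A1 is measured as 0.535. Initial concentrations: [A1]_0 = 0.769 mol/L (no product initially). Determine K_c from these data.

K_c = 1.89 mol/L

Let X = conversion of A1.
Concentrations: [A1] = 0.769 − 0.769X; [B1] = 1.54X.
At X = 0.535: [A1] = 0.358, [B1] = 0.823.
K_c = [B1]^2 / ([A1]) = 1.89 mol/L.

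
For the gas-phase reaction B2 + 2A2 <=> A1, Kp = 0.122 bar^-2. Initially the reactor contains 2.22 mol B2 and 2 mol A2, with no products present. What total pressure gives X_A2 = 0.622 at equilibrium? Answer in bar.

P = 7.03 bar

Basis: 2 mol A2 initially; let X = conversion of A2. Extent ξ = X.
At extent ξ: n_B2 = 2.22 − X; n_A2 = 2 − 2X; n_A1 = X.
n_T = Σnᵢ = 4.22 − 2X.
Kp = p_A1 / (p_B2 p_A2^2) with p_i = (n_i/n_T)·P.
At X = 0.622: the mole-fraction product g(X) = Π y_i^ν_i = 6.032. Since Kp = g(X)·P^{-2}, P = (g/Kp)^(1/2) = (6.032/0.122)^(1/2) = 7.03 bar.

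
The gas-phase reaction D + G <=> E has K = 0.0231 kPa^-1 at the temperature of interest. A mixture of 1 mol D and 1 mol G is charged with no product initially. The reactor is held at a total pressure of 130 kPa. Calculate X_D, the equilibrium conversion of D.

Take 1 mol D as basis and let X be its fractional conversion, so ξ = X.
Moles: n_D = 1 − X; n_G = 1 − X; n_E = X.
Total moles n_T = 2 − X.
Mole fractions y_i = n_i/n_T; K = p_E / (p_D p_G) with p_i = y_i·P.
This yields a degree-2 equation in X; solving on (0,1), X = 0.500.

X = 0.500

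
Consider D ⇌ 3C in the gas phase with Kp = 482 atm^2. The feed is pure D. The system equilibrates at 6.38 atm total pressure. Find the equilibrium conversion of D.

X = 0.820

Basis: 1 mol D initially; let X = conversion of D. Extent ξ = X.
Moles: n_D = 1 − X; n_C = 3X.
Total moles n_T = 1 + 2X.
With p_i = (n_i/n_T)P, Kp = p_C^3 / (p_D).
Setting this equal to 482 atm^2 and taking the physical root (0 < X < 1) gives X = 0.820.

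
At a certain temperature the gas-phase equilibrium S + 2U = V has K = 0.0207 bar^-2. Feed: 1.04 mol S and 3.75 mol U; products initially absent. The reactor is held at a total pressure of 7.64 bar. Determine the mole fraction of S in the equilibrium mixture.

y_S = 0.158

Take 1.04 mol S as basis and let X be its fractional conversion, so ξ = 1.04X.
Moles: n_S = 1.04 − 1.04X; n_U = 3.75 − 2.08X; n_V = 1.04X.
Total moles n_T = 4.79 − 2.08X.
With p_i = (n_i/n_T)P, K = p_V / (p_S p_U^2).
Equating to 0.0207 bar^-2 and solving on 0 < X < 1: X = 0.397.
Then n_S = 0.627, n_T = 3.96, so y_S = 0.158.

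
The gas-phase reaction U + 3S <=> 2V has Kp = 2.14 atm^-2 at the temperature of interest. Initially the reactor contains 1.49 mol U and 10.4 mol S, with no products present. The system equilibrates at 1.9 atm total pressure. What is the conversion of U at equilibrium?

X = 0.838

Let X = conversion of U (basis 1.49 mol U); extent of reaction ξ = 1.49X.
Species balance: n_U = 1.49 − 1.49X; n_S = 10.4 − 4.47X; n_V = 2.98X.
Total moles n_T = 11.9 − 2.98X.
Mole fractions y_i = n_i/n_T; Kp = p_V^2 / (p_U p_S^3) with p_i = y_i·P.
Setting this equal to 2.14 atm^-2 and taking the physical root (0 < X < 1) gives X = 0.838.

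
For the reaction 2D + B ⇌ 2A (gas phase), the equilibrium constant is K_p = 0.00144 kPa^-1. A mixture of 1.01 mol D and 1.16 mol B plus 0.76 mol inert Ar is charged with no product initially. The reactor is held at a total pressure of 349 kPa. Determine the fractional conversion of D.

X = 0.299

Take 1.01 mol D as basis and let X be its fractional conversion, so ξ = 0.505X.
Species balance: n_D = 1.01 − 1.01X; n_B = 1.16 − 0.505X; n_A = 1.01X; n_I = 0.76 (inert).
n_T = Σnᵢ = 2.93 − 0.505X.
y_i = n_i/n_T, p_i = y_i·P. K_p = p_A^2 / (p_D^2 p_B).
Substituting and setting equal to 0.00144 kPa^-1 gives a polynomial in X; the root in (0,1) is X = 0.299.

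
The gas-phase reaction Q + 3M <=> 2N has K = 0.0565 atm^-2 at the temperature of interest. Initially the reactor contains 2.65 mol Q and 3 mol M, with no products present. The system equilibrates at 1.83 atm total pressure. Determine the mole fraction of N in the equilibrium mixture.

Let X = conversion of M (basis 3 mol M); extent of reaction ξ = X.
Mole table: n_Q = 2.65 − X; n_M = 3 − 3X; n_N = 2X.
Total moles n_T = 5.65 − 2X.
Mole fractions y_i = n_i/n_T; K = p_N^2 / (p_Q p_M^3) with p_i = y_i·P.
Substituting and setting equal to 0.0565 atm^-2 gives a polynomial in X; the root in (0,1) is X = 0.229.
Then n_N = 0.458, n_T = 5.19, so y_N = 0.088.

y_N = 0.088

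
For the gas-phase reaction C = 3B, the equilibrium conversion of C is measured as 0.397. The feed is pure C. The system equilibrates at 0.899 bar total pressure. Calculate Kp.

Take 1 mol C as basis and let X be its fractional conversion, so ξ = X.
At extent ξ: n_C = 1 − X; n_B = 3X.
n_T = Σnᵢ = 1 + 2X.
At X = 0.397: n_C = 0.603, n_B = 1.19, n_T = 1.79.
p_i = (n_i/n_T)·P. Kp = p_B^3 / (p_C) = 0.704 bar^2.

Kp = 0.704 bar^2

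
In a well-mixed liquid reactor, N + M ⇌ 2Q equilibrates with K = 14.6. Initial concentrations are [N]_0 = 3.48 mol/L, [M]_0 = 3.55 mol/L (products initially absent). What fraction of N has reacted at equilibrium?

Let X = conversion of N; extent ξ = 3.48·X mol/L.
Concentrations: [N] = 3.48 − 3.48X; [M] = 3.55 − 3.48X; [Q] = 6.96X.
K = [Q]^2 / ([N] [M]).
Solving K = 14.6 for X ∈ (0,1): X = 0.663.

X = 0.663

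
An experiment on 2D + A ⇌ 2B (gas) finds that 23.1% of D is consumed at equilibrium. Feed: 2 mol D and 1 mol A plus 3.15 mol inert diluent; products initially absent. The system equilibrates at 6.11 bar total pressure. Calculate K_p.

K_p = 0.114 bar^-1

Let X = conversion of D (basis 2 mol D); extent of reaction ξ = X.
Species balance: n_D = 2 − 2X; n_A = 1 − X; n_B = 2X; n_I = 3.15 (inert).
Total moles n_T = 6.15 − X.
At X = 0.231: n_D = 1.54, n_A = 0.769, n_B = 0.462, n_T = 5.92.
p_i = (n_i/n_T)·P. K_p = p_B^2 / (p_D^2 p_A) = 0.114 bar^-1.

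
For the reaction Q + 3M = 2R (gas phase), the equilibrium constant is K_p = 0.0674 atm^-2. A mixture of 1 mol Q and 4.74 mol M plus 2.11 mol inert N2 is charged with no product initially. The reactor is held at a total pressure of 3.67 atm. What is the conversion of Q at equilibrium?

Take 1 mol Q as basis and let X be its fractional conversion, so ξ = X.
Moles: n_Q = 1 − X; n_M = 4.74 − 3X; n_R = 2X; n_I = 2.11 (inert).
n_T = Σnᵢ = 7.85 − 2X.
y_i = n_i/n_T, p_i = y_i·P. K_p = p_R^2 / (p_Q p_M^3).
This yields a degree-4 equation in X; solving on (0,1), X = 0.369.

X = 0.369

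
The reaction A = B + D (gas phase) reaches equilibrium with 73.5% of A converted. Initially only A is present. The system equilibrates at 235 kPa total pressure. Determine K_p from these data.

Take 1 mol A as basis and let X be its fractional conversion, so ξ = X.
Mole table: n_A = 1 − X; n_B = X; n_D = X.
Total moles n_T = 1 + X.
At X = 0.735: n_A = 0.265, n_B = 0.735, n_D = 0.735, n_T = 1.73.
p_i = (n_i/n_T)·P. K_p = p_B p_D / (p_A) = 276 kPa.

K_p = 276 kPa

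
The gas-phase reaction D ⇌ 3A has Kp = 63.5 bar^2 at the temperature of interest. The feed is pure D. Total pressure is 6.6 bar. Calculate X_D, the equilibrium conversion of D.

Take 1 mol D as basis and let X be its fractional conversion, so ξ = X.
Moles: n_D = 1 − X; n_A = 3X.
Summing: n_T = 1 + 2X.
y_i = n_i/n_T, p_i = y_i·P. Kp = p_A^3 / (p_D).
Equating to 63.5 bar^2 and solving on 0 < X < 1: X = 0.476.

X = 0.476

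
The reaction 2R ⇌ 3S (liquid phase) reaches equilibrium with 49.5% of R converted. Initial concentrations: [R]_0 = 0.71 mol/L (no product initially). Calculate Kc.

Let X = conversion of R.
Concentrations: [R] = 0.71 − 0.71X; [S] = 1.06X.
At X = 0.495: [R] = 0.359, [S] = 0.527.
Kc = [S]^3 / ([R]^2) = 1.14 mol/L.

Kc = 1.14 mol/L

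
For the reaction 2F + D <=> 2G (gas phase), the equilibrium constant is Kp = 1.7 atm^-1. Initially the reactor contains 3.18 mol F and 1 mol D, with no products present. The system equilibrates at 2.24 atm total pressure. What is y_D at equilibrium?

Basis: 1 mol D initially; let X = conversion of D. Extent ξ = X.
Mole table: n_F = 3.18 − 2X; n_D = 1 − X; n_G = 2X.
n_T = Σnᵢ = 4.18 − X.
Mole fractions y_i = n_i/n_T; Kp = p_G^2 / (p_F^2 p_D) with p_i = y_i·P.
This yields a degree-3 equation in X; solving on (0,1), X = 0.619.
Then n_D = 0.381, n_T = 3.56, so y_D = 0.107.

y_D = 0.107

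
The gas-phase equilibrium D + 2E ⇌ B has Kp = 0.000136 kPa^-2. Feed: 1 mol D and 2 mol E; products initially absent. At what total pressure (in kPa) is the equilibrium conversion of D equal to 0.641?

P = 274 kPa

Take 1 mol D as basis and let X be its fractional conversion, so ξ = X.
Mole table: n_D = 1 − X; n_E = 2 − 2X; n_B = X.
Total moles n_T = 3 − 2X.
Kp = p_B / (p_D p_E^2) with p_i = (n_i/n_T)·P.
At X = 0.641: the mole-fraction product g(X) = Π y_i^ν_i = 10.22. Since Kp = g(X)·P^{-2}, P = (g/Kp)^(1/2) = (10.22/0.000136)^(1/2) = 274 kPa.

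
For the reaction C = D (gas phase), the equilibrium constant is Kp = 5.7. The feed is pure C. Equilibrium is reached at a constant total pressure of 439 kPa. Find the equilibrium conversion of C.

Basis: 1 mol C initially; let X = conversion of C. Extent ξ = X.
Moles: n_C = 1 − X; n_D = X.
Since Δν = 0, n_T = 1 throughout.
With p_i = (n_i/n_T)P, Kp = p_D / (p_C).
Equating to 5.7 and solving on 0 < X < 1: X = 0.851.

X = 0.851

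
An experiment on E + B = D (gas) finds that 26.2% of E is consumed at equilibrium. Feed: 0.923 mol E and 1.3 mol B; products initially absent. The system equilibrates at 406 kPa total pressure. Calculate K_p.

K_p = 0.00164 kPa^-1

Take 0.923 mol E as basis and let X be its fractional conversion, so ξ = 0.923X.
At extent ξ: n_E = 0.923 − 0.923X; n_B = 1.3 − 0.923X; n_D = 0.923X.
Total moles n_T = 2.22 − 0.923X.
At X = 0.262: n_E = 0.681, n_B = 1.06, n_D = 0.242, n_T = 1.98.
p_i = (n_i/n_T)·P. K_p = p_D / (p_E p_B) = 0.00164 kPa^-1.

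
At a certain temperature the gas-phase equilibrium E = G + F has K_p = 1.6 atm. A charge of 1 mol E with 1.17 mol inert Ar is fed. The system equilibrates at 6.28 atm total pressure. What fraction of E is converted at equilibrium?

Let X = conversion of E (basis 1 mol E); extent of reaction ξ = X.
Moles: n_E = 1 − X; n_G = X; n_F = X; n_I = 1.17 (inert).
Summing: n_T = 2.17 + X.
With p_i = (n_i/n_T)P, K_p = p_G p_F / (p_E).
Setting this equal to 1.6 atm and taking the physical root (0 < X < 1) gives X = 0.556.

X = 0.556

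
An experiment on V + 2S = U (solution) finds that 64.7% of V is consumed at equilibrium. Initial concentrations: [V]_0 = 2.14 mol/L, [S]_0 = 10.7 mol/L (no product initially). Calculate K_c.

Let X = conversion of V.
Concentrations: [V] = 2.14 − 2.14X; [S] = 10.7 − 4.28X; [U] = 2.14X.
At X = 0.647: [V] = 0.755, [S] = 7.93, [U] = 1.38.
K_c = [U] / ([V] [S]^2) = 0.0291 (mol/L)^-2.

K_c = 0.0291 (mol/L)^-2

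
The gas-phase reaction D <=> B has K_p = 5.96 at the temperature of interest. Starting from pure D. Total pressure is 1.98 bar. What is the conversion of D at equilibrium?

X = 0.856

Take 1 mol D as basis and let X be its fractional conversion, so ξ = X.
Mole table: n_D = 1 − X; n_B = X.
n_T stays at 1 (no change in mole number).
With p_i = (n_i/n_T)P, K_p = p_B / (p_D).
Equating to 5.96 and solving on 0 < X < 1: X = 0.856.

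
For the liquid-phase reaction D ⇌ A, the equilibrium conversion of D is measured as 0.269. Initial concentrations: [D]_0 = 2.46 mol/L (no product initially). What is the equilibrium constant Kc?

Kc = 0.368

Let X = conversion of D.
Concentrations: [D] = 2.46 − 2.46X; [A] = 2.46X.
At X = 0.269: [D] = 1.8, [A] = 0.662.
Kc = [A] / ([D]) = 0.368.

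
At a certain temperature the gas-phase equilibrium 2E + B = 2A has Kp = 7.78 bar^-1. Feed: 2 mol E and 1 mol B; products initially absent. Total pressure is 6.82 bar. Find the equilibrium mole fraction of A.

Take 2 mol E as basis and let X be its fractional conversion, so ξ = X.
Mole table: n_E = 2 − 2X; n_B = 1 − X; n_A = 2X.
Summing: n_T = 3 − X.
y_i = n_i/n_T, p_i = y_i·P. Kp = p_A^2 / (p_E^2 p_B).
Substituting and setting equal to 7.78 bar^-1 gives a polynomial in X; the root in (0,1) is X = 0.719.
Then n_A = 1.44, n_T = 2.28, so y_A = 0.630.

y_A = 0.630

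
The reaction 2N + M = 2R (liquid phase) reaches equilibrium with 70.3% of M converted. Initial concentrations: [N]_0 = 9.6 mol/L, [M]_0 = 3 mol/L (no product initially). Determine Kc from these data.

Kc = 0.689 L/mol

Let X = conversion of M.
Concentrations: [N] = 9.6 − 6X; [M] = 3 − 3X; [R] = 6X.
At X = 0.703: [N] = 5.38, [M] = 0.891, [R] = 4.22.
Kc = [R]^2 / ([N]^2 [M]) = 0.689 L/mol.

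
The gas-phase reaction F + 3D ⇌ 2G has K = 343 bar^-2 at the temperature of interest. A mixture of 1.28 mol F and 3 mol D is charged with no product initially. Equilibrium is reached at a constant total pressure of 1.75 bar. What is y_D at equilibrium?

Basis: 3 mol D initially; let X = conversion of D. Extent ξ = X.
Species balance: n_F = 1.28 − X; n_D = 3 − 3X; n_G = 2X.
Total moles n_T = 4.28 − 2X.
y_i = n_i/n_T, p_i = y_i·P. K = p_G^2 / (p_F p_D^3).
This yields a degree-4 equation in X; solving on (0,1), X = 0.880.
Then n_D = 0.36, n_T = 2.52, so y_D = 0.143.

y_D = 0.143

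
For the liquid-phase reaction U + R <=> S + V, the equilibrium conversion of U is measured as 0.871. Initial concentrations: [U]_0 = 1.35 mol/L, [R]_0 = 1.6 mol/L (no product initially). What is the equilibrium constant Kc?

Let X = conversion of U.
Concentrations: [U] = 1.35 − 1.35X; [R] = 1.6 − 1.35X; [S] = 1.35X; [V] = 1.35X.
At X = 0.871: [U] = 0.174, [R] = 0.424, [S] = 1.18, [V] = 1.18.
Kc = [S] [V] / ([U] [R]) = 18.7.

Kc = 18.7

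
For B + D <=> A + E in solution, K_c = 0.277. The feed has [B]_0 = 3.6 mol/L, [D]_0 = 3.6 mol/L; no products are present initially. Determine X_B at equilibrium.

Let X = conversion of B; extent ξ = 3.6·X mol/L.
Concentrations: [B] = 3.6 − 3.6X; [D] = 3.6 − 3.6X; [A] = 3.6X; [E] = 3.6X.
K_c = [A] [E] / ([B] [D]).
Equating to 0.277: the physical root is X = 0.345.

X = 0.345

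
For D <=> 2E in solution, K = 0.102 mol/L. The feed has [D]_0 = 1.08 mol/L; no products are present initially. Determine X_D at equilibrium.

X = 0.142

Let X = conversion of D; extent ξ = 1.08·X mol/L.
Concentrations: [D] = 1.08 − 1.08X; [E] = 2.16X.
K = [E]^2 / ([D]).
Solving K = 0.102 for X ∈ (0,1): X = 0.142.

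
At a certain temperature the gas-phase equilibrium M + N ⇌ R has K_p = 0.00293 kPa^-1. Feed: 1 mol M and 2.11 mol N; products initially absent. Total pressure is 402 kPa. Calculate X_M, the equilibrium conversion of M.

Basis: 1 mol M initially; let X = conversion of M. Extent ξ = X.
Species balance: n_M = 1 − X; n_N = 2.11 − X; n_R = X.
Total moles n_T = 3.11 − X.
y_i = n_i/n_T, p_i = y_i·P. K_p = p_R / (p_M p_N).
Setting this equal to 0.00293 kPa^-1 and taking the physical root (0 < X < 1) gives X = 0.425.

X = 0.425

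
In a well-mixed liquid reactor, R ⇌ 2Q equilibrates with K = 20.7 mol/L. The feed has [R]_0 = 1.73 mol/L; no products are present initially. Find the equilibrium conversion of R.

X = 0.791

Let X = conversion of R; extent ξ = 1.73·X mol/L.
Concentrations: [R] = 1.73 − 1.73X; [Q] = 3.46X.
K = [Q]^2 / ([R]).
Equating to 20.7 mol/L: the physical root is X = 0.791.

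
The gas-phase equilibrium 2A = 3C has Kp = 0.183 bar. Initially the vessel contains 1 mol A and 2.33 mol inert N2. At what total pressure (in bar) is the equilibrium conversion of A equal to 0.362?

Let X = conversion of A (basis 1 mol A); extent of reaction ξ = 0.5X.
Species balance: n_A = 1 − X; n_C = 1.5X; n_I = 2.33 (inert).
Total moles n_T = 3.33 + 0.5X.
Kp = p_C^3 / (p_A^2) with p_i = (n_i/n_T)·P.
At X = 0.362: the mole-fraction product g(X) = Π y_i^ν_i = 0.112. Since Kp = g(X)·P^{1}, P = (Kp/g)^(1/1) = (0.183/0.112)^(1/1) = 1.63 bar.

P = 1.63 bar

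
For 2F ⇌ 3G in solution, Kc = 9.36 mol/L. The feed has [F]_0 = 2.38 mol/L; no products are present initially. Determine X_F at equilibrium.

Let X = conversion of F; extent ξ = 2.38X/2 mol/L.
Concentrations: [F] = 2.38 − 2.38X; [G] = 3.57X.
Kc = [G]^3 / ([F]^2).
This equals 9.36 at X = 0.585 (the root in 0 < X < 1).

X = 0.585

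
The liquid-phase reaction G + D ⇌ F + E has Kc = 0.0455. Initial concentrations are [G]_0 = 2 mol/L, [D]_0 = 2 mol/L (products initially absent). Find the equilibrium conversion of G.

Let X = conversion of G; extent ξ = 2·X mol/L.
Concentrations: [G] = 2 − 2X; [D] = 2 − 2X; [F] = 2X; [E] = 2X.
Kc = [F] [E] / ([G] [D]).
Equating to 0.0455: the physical root is X = 0.176.

X = 0.176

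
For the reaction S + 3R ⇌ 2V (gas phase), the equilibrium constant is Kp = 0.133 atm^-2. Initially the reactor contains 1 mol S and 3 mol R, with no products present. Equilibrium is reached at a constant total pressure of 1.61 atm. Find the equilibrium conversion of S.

Take 1 mol S as basis and let X be its fractional conversion, so ξ = X.
Moles: n_S = 1 − X; n_R = 3 − 3X; n_V = 2X.
Summing: n_T = 4 − 2X.
y_i = n_i/n_T, p_i = y_i·P. Kp = p_V^2 / (p_S p_R^3).
This yields a degree-4 equation in X; solving on (0,1), X = 0.247.

X = 0.247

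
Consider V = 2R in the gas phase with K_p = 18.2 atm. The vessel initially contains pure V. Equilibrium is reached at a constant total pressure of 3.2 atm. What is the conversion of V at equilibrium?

Take 1 mol V as basis and let X be its fractional conversion, so ξ = X.
Moles: n_V = 1 − X; n_R = 2X.
Total moles n_T = 1 + X.
y_i = n_i/n_T, p_i = y_i·P. K_p = p_R^2 / (p_V).
Substituting and setting equal to 18.2 atm gives a polynomial in X; the root in (0,1) is X = 0.766.

X = 0.766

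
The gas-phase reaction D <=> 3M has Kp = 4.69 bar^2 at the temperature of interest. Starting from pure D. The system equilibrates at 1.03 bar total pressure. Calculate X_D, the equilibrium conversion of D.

Basis: 1 mol D initially; let X = conversion of D. Extent ξ = X.
Mole table: n_D = 1 − X; n_M = 3X.
n_T = Σnᵢ = 1 + 2X.
Mole fractions y_i = n_i/n_T; Kp = p_M^3 / (p_D) with p_i = y_i·P.
This yields a degree-3 equation in X; solving on (0,1), X = 0.667.

X = 0.667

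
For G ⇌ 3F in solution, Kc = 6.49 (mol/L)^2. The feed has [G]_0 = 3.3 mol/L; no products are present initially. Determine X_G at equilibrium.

X = 0.254

Let X = conversion of G; extent ξ = 3.3·X mol/L.
Concentrations: [G] = 3.3 − 3.3X; [F] = 9.9X.
Kc = [F]^3 / ([G]).
Equating to 6.49 (mol/L)^2: the physical root is X = 0.254.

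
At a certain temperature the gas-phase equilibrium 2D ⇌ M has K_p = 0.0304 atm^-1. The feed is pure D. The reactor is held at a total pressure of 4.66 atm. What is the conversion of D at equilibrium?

X = 0.201

Basis: 1 mol D initially; let X = conversion of D. Extent ξ = 0.5X.
Mole table: n_D = 1 − X; n_M = 0.5X.
Summing: n_T = 1 − 0.5X.
y_i = n_i/n_T, p_i = y_i·P. K_p = p_M / (p_D^2).
Setting this equal to 0.0304 atm^-1 and taking the physical root (0 < X < 1) gives X = 0.201.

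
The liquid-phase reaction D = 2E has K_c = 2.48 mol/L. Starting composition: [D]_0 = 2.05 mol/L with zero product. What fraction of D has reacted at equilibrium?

X = 0.419

Let X = conversion of D; extent ξ = 2.05·X mol/L.
Concentrations: [D] = 2.05 − 2.05X; [E] = 4.1X.
K_c = [E]^2 / ([D]).
This equals 2.48 at X = 0.419 (the root in 0 < X < 1).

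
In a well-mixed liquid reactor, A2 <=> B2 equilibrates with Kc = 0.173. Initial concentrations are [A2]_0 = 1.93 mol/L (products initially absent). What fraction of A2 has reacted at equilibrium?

Let X = conversion of A2; extent ξ = 1.93·X mol/L.
Concentrations: [A2] = 1.93 − 1.93X; [B2] = 1.93X.
Kc = [B2] / ([A2]).
Equating to 0.173: the physical root is X = 0.147.

X = 0.147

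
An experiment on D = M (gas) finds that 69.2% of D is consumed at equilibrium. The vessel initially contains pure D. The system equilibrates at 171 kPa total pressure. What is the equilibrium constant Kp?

Kp = 2.25

Let X = conversion of D (basis 1 mol D); extent of reaction ξ = X.
At extent ξ: n_D = 1 − X; n_M = X.
Since Δν = 0, n_T = 1 throughout.
At X = 0.692: n_D = 0.308, n_M = 0.692, n_T = 1.
p_i = (n_i/n_T)·P. Kp = p_M / (p_D) = 2.25.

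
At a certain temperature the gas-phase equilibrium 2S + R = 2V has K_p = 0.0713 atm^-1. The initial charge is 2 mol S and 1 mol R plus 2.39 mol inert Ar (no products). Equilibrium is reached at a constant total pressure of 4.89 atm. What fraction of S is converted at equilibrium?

X = 0.189

Take 2 mol S as basis and let X be its fractional conversion, so ξ = X.
At extent ξ: n_S = 2 − 2X; n_R = 1 − X; n_V = 2X; n_I = 2.39 (inert).
n_T = Σnᵢ = 5.39 − X.
With p_i = (n_i/n_T)P, K_p = p_V^2 / (p_S^2 p_R).
Setting this equal to 0.0713 atm^-1 and taking the physical root (0 < X < 1) gives X = 0.189.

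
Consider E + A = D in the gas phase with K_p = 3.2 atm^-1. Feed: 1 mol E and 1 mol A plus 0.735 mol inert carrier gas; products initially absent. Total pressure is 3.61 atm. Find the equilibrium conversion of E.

Let X = conversion of E (basis 1 mol E); extent of reaction ξ = X.
Mole table: n_E = 1 − X; n_A = 1 − X; n_D = X; n_I = 0.735 (inert).
n_T = Σnᵢ = 2.73 − X.
y_i = n_i/n_T, p_i = y_i·P. K_p = p_D / (p_E p_A).
Setting this equal to 3.2 atm^-1 and taking the physical root (0 < X < 1) gives X = 0.656.

X = 0.656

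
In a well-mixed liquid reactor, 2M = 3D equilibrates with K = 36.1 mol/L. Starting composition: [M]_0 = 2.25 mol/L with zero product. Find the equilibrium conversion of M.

X = 0.720

Let X = conversion of M; extent ξ = 2.25X/2 mol/L.
Concentrations: [M] = 2.25 − 2.25X; [D] = 3.38X.
K = [D]^3 / ([M]^2).
Solving K = 36.1 for X ∈ (0,1): X = 0.720.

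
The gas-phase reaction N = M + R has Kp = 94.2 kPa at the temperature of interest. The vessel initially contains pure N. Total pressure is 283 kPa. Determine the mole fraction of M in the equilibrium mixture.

Take 1 mol N as basis and let X be its fractional conversion, so ξ = X.
Moles: n_N = 1 − X; n_M = X; n_R = X.
Summing: n_T = 1 + X.
With p_i = (n_i/n_T)P, Kp = p_M p_R / (p_N).
Setting this equal to 94.2 kPa and taking the physical root (0 < X < 1) gives X = 0.500.
Then n_M = 0.5, n_T = 1.5, so y_M = 0.333.

y_M = 0.333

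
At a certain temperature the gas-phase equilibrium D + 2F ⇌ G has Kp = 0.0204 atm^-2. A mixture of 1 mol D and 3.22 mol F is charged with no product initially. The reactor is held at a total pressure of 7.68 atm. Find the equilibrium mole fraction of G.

y_G = 0.109

Basis: 1 mol D initially; let X = conversion of D. Extent ξ = X.
Species balance: n_D = 1 − X; n_F = 3.22 − 2X; n_G = X.
Summing: n_T = 4.22 − 2X.
With p_i = (n_i/n_T)P, Kp = p_G / (p_D p_F^2).
This yields a degree-3 equation in X; solving on (0,1), X = 0.378.
Then n_G = 0.378, n_T = 3.46, so y_G = 0.109.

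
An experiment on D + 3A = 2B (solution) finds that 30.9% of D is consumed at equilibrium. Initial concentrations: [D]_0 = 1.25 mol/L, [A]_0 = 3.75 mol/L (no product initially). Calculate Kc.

Kc = 0.0397 (mol/L)^-2

Let X = conversion of D.
Concentrations: [D] = 1.25 − 1.25X; [A] = 3.75 − 3.75X; [B] = 2.5X.
At X = 0.309: [D] = 0.864, [A] = 2.59, [B] = 0.772.
Kc = [B]^2 / ([D] [A]^3) = 0.0397 (mol/L)^-2.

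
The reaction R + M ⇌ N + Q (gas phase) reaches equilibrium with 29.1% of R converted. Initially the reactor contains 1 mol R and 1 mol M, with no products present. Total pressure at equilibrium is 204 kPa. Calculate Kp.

Take 1 mol R as basis and let X be its fractional conversion, so ξ = X.
Mole table: n_R = 1 − X; n_M = 1 − X; n_N = X; n_Q = X.
n_T stays at 2 (no change in mole number).
At X = 0.291: n_R = 0.709, n_M = 0.709, n_N = 0.291, n_Q = 0.291, n_T = 2.
p_i = (n_i/n_T)·P. Kp = p_N p_Q / (p_R p_M) = 0.168.

Kp = 0.168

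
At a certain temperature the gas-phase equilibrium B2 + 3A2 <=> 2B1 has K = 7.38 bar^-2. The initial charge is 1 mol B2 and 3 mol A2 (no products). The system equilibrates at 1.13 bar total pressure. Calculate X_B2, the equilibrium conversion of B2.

X = 0.552

Basis: 1 mol B2 initially; let X = conversion of B2. Extent ξ = X.
Species balance: n_B2 = 1 − X; n_A2 = 3 − 3X; n_B1 = 2X.
Total moles n_T = 4 − 2X.
y_i = n_i/n_T, p_i = y_i·P. K = p_B1^2 / (p_B2 p_A2^3).
Setting this equal to 7.38 bar^-2 and taking the physical root (0 < X < 1) gives X = 0.552.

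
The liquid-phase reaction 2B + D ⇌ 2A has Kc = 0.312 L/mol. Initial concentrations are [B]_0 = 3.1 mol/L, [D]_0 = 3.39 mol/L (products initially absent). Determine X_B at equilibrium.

X = 0.476

Let X = conversion of B; extent ξ = 3.1X/2 mol/L.
Concentrations: [B] = 3.1 − 3.1X; [D] = 3.39 − 1.55X; [A] = 3.1X.
Kc = [A]^2 / ([B]^2 [D]).
Setting equal to 0.312 and solving for X on (0,1) gives X = 0.476.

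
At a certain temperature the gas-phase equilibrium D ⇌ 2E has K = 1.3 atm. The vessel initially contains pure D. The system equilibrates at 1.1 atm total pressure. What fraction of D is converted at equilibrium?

X = 0.478

Let X = conversion of D (basis 1 mol D); extent of reaction ξ = X.
Mole table: n_D = 1 − X; n_E = 2X.
Total moles n_T = 1 + X.
Mole fractions y_i = n_i/n_T; K = p_E^2 / (p_D) with p_i = y_i·P.
This yields a degree-2 equation in X; solving on (0,1), X = 0.478.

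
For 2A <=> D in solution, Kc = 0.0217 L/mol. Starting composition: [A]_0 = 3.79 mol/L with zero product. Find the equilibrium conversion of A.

X = 0.126

Let X = conversion of A; extent ξ = 3.79X/2 mol/L.
Concentrations: [A] = 3.79 − 3.79X; [D] = 1.9X.
Kc = [D] / ([A]^2).
This equals 0.0217 at X = 0.126 (the root in 0 < X < 1).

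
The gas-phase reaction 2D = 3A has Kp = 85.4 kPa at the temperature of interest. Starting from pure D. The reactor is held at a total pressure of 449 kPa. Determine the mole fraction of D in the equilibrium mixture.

Basis: 1 mol D initially; let X = conversion of D. Extent ξ = 0.5X.
At extent ξ: n_D = 1 − X; n_A = 1.5X.
n_T = Σnᵢ = 1 + 0.5X.
y_i = n_i/n_T, p_i = y_i·P. Kp = p_A^3 / (p_D^2).
Equating to 85.4 kPa and solving on 0 < X < 1: X = 0.313.
Then n_D = 0.687, n_T = 1.16, so y_D = 0.594.

y_D = 0.594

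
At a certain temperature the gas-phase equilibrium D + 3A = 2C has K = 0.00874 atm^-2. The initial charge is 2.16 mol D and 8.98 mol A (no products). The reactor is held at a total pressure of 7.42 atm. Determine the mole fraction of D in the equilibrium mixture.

Let X = conversion of D (basis 2.16 mol D); extent of reaction ξ = 2.16X.
Mole table: n_D = 2.16 − 2.16X; n_A = 8.98 − 6.48X; n_C = 4.32X.
Summing: n_T = 11.1 − 4.32X.
y_i = n_i/n_T, p_i = y_i·P. K = p_C^2 / (p_D p_A^3).
This yields a degree-4 equation in X; solving on (0,1), X = 0.346.
Then n_D = 1.41, n_T = 9.65, so y_D = 0.146.

y_D = 0.146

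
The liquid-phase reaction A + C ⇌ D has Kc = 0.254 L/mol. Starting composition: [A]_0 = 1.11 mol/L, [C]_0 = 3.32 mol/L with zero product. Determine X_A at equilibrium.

Let X = conversion of A; extent ξ = 1.11·X mol/L.
Concentrations: [A] = 1.11 − 1.11X; [C] = 3.32 − 1.11X; [D] = 1.11X.
Kc = [D] / ([A] [C]).
This equals 0.254 at X = 0.420 (the root in 0 < X < 1).

X = 0.420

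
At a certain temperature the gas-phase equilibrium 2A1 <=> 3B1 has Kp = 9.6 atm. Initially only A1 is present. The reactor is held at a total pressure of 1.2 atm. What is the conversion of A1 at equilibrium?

X = 0.683

Take 1 mol A1 as basis and let X be its fractional conversion, so ξ = 0.5X.
Moles: n_A1 = 1 − X; n_B1 = 1.5X.
Total moles n_T = 1 + 0.5X.
y_i = n_i/n_T, p_i = y_i·P. Kp = p_B1^3 / (p_A1^2).
Substituting and setting equal to 9.6 atm gives a polynomial in X; the root in (0,1) is X = 0.683.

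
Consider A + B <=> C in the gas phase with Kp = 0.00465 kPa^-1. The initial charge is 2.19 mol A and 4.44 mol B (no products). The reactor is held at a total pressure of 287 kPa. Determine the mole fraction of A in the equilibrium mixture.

Basis: 2.19 mol A initially; let X = conversion of A. Extent ξ = 2.19X.
Moles: n_A = 2.19 − 2.19X; n_B = 4.44 − 2.19X; n_C = 2.19X.
n_T = Σnᵢ = 6.63 − 2.19X.
Mole fractions y_i = n_i/n_T; Kp = p_C / (p_A p_B) with p_i = y_i·P.
This yields a degree-2 equation in X; solving on (0,1), X = 0.450.
Then n_A = 1.21, n_T = 5.65, so y_A = 0.214.

y_A = 0.214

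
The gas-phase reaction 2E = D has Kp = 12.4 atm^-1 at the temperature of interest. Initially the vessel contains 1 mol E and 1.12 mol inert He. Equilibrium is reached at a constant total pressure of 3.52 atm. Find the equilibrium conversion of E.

X = 0.870

Take 1 mol E as basis and let X be its fractional conversion, so ξ = 0.5X.
Moles: n_E = 1 − X; n_D = 0.5X; n_I = 1.12 (inert).
n_T = Σnᵢ = 2.12 − 0.5X.
With p_i = (n_i/n_T)P, Kp = p_D / (p_E^2).
This yields a degree-2 equation in X; solving on (0,1), X = 0.870.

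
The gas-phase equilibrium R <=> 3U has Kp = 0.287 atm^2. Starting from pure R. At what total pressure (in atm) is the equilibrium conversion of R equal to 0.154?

P = 2.05 atm

Take 1 mol R as basis and let X be its fractional conversion, so ξ = X.
Species balance: n_R = 1 − X; n_U = 3X.
Total moles n_T = 1 + 2X.
Kp = p_U^3 / (p_R) with p_i = (n_i/n_T)·P.
At X = 0.154: the mole-fraction product g(X) = Π y_i^ν_i = 0.06813. Since Kp = g(X)·P^{2}, P = (Kp/g)^(1/2) = (0.287/0.06813)^(1/2) = 2.05 atm.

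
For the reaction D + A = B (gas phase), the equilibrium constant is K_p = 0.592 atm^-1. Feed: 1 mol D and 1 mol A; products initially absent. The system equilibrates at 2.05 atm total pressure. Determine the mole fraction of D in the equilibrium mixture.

y_D = 0.402

Basis: 1 mol D initially; let X = conversion of D. Extent ξ = X.
At extent ξ: n_D = 1 − X; n_A = 1 − X; n_B = X.
n_T = Σnᵢ = 2 − X.
With p_i = (n_i/n_T)P, K_p = p_B / (p_D p_A).
Setting this equal to 0.592 atm^-1 and taking the physical root (0 < X < 1) gives X = 0.328.
Then n_D = 0.672, n_T = 1.67, so y_D = 0.402.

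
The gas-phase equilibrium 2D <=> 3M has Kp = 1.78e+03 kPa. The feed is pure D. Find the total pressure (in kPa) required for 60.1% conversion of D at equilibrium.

Take 1 mol D as basis and let X be its fractional conversion, so ξ = 0.5X.
Mole table: n_D = 1 − X; n_M = 1.5X.
Summing: n_T = 1 + 0.5X.
Kp = p_M^3 / (p_D^2) with p_i = (n_i/n_T)·P.
At X = 0.601: the mole-fraction product g(X) = Π y_i^ν_i = 3.539. Since Kp = g(X)·P^{1}, P = (Kp/g)^(1/1) = (1.78e+03/3.539)^(1/1) = 503 kPa.

P = 503 kPa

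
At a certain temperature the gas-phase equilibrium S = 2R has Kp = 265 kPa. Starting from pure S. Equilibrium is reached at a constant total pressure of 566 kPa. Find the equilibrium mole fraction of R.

Take 1 mol S as basis and let X be its fractional conversion, so ξ = X.
At extent ξ: n_S = 1 − X; n_R = 2X.
n_T = Σnᵢ = 1 + X.
Mole fractions y_i = n_i/n_T; Kp = p_R^2 / (p_S) with p_i = y_i·P.
This yields a degree-2 equation in X; solving on (0,1), X = 0.324.
Then n_R = 0.647, n_T = 1.32, so y_R = 0.489.

y_R = 0.489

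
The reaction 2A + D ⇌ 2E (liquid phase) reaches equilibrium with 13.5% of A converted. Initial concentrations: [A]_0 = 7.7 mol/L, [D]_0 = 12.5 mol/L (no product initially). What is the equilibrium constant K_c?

K_c = 0.00203 L/mol

Let X = conversion of A.
Concentrations: [A] = 7.7 − 7.7X; [D] = 12.5 − 3.85X; [E] = 7.7X.
At X = 0.135: [A] = 6.66, [D] = 12, [E] = 1.04.
K_c = [E]^2 / ([A]^2 [D]) = 0.00203 L/mol.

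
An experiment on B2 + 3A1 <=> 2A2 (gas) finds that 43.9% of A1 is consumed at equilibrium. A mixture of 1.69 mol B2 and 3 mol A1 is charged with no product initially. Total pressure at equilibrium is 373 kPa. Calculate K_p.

Basis: 3 mol A1 initially; let X = conversion of A1. Extent ξ = X.
At extent ξ: n_B2 = 1.69 − X; n_A1 = 3 − 3X; n_A2 = 2X.
Total moles n_T = 4.69 − 2X.
At X = 0.439: n_B2 = 1.25, n_A1 = 1.68, n_A2 = 0.878, n_T = 3.81.
p_i = (n_i/n_T)·P. K_p = p_A2^2 / (p_B2 p_A1^3) = 1.35e-05 kPa^-2.

K_p = 1.35e-05 kPa^-2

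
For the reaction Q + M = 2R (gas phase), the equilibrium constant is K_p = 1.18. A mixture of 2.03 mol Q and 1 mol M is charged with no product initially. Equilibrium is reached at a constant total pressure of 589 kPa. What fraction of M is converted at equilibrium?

Basis: 1 mol M initially; let X = conversion of M. Extent ξ = X.
Species balance: n_Q = 2.03 − X; n_M = 1 − X; n_R = 2X.
Total moles n_T = 3.03 (Δν = 0, constant).
y_i = n_i/n_T, p_i = y_i·P. K_p = p_R^2 / (p_Q p_M).
Substituting and setting equal to 1.18 gives a polynomial in X; the root in (0,1) is X = 0.485.

X = 0.485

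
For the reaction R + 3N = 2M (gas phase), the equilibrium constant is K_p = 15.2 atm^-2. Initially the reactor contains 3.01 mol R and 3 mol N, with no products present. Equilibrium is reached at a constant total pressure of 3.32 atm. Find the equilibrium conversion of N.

Basis: 3 mol N initially; let X = conversion of N. Extent ξ = X.
Species balance: n_R = 3.01 − X; n_N = 3 − 3X; n_M = 2X.
Total moles n_T = 6.01 − 2X.
y_i = n_i/n_T, p_i = y_i·P. K_p = p_M^2 / (p_R p_N^3).
Substituting and setting equal to 15.2 atm^-2 gives a polynomial in X; the root in (0,1) is X = 0.826.

X = 0.826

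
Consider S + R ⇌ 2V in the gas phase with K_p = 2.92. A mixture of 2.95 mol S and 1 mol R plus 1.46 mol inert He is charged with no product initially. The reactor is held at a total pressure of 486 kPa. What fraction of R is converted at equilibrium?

Basis: 1 mol R initially; let X = conversion of R. Extent ξ = X.
Species balance: n_S = 2.95 − X; n_R = 1 − X; n_V = 2X; n_I = 1.46 (inert).
Since Δν = 0, n_T = 5.41 throughout.
With p_i = (n_i/n_T)P, K_p = p_V^2 / (p_S p_R).
Substituting and setting equal to 2.92 gives a polynomial in X; the root in (0,1) is X = 0.701.

X = 0.701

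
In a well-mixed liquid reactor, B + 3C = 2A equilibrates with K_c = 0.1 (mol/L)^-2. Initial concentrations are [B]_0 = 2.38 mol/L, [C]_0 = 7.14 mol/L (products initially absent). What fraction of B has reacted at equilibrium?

Let X = conversion of B; extent ξ = 2.38·X mol/L.
Concentrations: [B] = 2.38 − 2.38X; [C] = 7.14 − 7.14X; [A] = 4.76X.
K_c = [A]^2 / ([B] [C]^3).
Equating to 0.1 (mol/L)^-2: the physical root is X = 0.496.

X = 0.496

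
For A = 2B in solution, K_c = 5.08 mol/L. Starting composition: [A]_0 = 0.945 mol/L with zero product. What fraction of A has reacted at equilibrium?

Let X = conversion of A; extent ξ = 0.945·X mol/L.
Concentrations: [A] = 0.945 − 0.945X; [B] = 1.89X.
K_c = [B]^2 / ([A]).
Equating to 5.08 mol/L: the physical root is X = 0.668.

X = 0.668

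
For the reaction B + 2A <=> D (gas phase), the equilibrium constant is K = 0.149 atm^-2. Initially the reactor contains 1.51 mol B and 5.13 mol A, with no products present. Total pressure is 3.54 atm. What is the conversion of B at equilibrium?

Basis: 1.51 mol B initially; let X = conversion of B. Extent ξ = 1.51X.
At extent ξ: n_B = 1.51 − 1.51X; n_A = 5.13 − 3.02X; n_D = 1.51X.
Total moles n_T = 6.64 − 3.02X.
With p_i = (n_i/n_T)P, K = p_D / (p_B p_A^2).
Equating to 0.149 atm^-2 and solving on 0 < X < 1: X = 0.484.

X = 0.484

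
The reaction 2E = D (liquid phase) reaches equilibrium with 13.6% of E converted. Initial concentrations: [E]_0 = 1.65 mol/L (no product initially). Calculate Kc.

Kc = 0.0552 L/mol

Let X = conversion of E.
Concentrations: [E] = 1.65 − 1.65X; [D] = 0.825X.
At X = 0.136: [E] = 1.43, [D] = 0.112.
Kc = [D] / ([E]^2) = 0.0552 L/mol.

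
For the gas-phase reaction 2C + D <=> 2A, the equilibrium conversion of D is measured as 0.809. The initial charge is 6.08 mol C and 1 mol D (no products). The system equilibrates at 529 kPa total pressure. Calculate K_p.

K_p = 0.00816 kPa^-1

Basis: 1 mol D initially; let X = conversion of D. Extent ξ = X.
Species balance: n_C = 6.08 − 2X; n_D = 1 − X; n_A = 2X.
Summing: n_T = 7.08 − X.
At X = 0.809: n_C = 4.46, n_D = 0.191, n_A = 1.62, n_T = 6.27.
p_i = (n_i/n_T)·P. K_p = p_A^2 / (p_C^2 p_D) = 0.00816 kPa^-1.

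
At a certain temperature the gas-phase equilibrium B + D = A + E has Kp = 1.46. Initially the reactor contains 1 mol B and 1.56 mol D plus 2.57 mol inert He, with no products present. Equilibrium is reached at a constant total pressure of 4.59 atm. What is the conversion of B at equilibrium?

X = 0.664

Take 1 mol B as basis and let X be its fractional conversion, so ξ = X.
Mole table: n_B = 1 − X; n_D = 1.56 − X; n_A = X; n_E = X; n_I = 2.57 (inert).
n_T stays at 5.13 (no change in mole number).
y_i = n_i/n_T, p_i = y_i·P. Kp = p_A p_E / (p_B p_D).
Substituting and setting equal to 1.46 gives a polynomial in X; the root in (0,1) is X = 0.664.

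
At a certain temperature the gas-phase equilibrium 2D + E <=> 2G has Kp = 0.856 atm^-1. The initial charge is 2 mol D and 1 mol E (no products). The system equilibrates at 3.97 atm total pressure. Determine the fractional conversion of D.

X = 0.460

Basis: 2 mol D initially; let X = conversion of D. Extent ξ = X.
Species balance: n_D = 2 − 2X; n_E = 1 − X; n_G = 2X.
n_T = Σnᵢ = 3 − X.
With p_i = (n_i/n_T)P, Kp = p_G^2 / (p_D^2 p_E).
This yields a degree-3 equation in X; solving on (0,1), X = 0.460.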